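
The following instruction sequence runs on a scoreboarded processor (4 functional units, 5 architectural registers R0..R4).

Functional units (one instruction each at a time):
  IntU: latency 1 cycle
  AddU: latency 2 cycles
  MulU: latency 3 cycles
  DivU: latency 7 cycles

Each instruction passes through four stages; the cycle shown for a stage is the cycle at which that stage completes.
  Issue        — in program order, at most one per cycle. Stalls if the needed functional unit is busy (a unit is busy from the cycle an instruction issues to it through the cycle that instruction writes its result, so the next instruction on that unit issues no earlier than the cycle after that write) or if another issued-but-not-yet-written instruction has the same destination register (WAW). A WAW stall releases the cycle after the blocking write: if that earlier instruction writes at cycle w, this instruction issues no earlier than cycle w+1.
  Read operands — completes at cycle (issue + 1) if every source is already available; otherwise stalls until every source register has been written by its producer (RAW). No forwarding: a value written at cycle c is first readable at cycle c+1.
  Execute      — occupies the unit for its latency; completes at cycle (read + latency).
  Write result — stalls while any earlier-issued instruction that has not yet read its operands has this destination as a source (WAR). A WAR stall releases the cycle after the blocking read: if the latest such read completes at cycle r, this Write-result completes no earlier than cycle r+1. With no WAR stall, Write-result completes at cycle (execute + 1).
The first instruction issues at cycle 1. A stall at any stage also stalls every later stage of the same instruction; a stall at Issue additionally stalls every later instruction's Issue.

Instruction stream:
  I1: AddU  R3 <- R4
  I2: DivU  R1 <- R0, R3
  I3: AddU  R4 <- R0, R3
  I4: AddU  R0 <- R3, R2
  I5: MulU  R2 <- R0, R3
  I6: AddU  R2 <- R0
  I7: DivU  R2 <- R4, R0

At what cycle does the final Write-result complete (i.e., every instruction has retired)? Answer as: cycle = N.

cycle 1: I1→AddU
cycle 2: I1 RO | I2→DivU
cycle 4: I1 EX
cycle 5: I1 WR R3
cycle 6: I2 RO | I3→AddU
cycle 7: I3 RO
cycle 9: I3 EX
cycle 10: I3 WR R4
cycle 11: I4→AddU
cycle 12: I4 RO | I5→MulU
cycle 13: I2 EX
cycle 14: I2 WR R1 | I4 EX
cycle 15: I4 WR R0
cycle 16: I5 RO
cycle 19: I5 EX
cycle 20: I5 WR R2
cycle 21: I6→AddU
cycle 22: I6 RO
cycle 24: I6 EX
cycle 25: I6 WR R2
cycle 26: I7→DivU
cycle 27: I7 RO
cycle 34: I7 EX
cycle 35: I7 WR R2

cycle = 35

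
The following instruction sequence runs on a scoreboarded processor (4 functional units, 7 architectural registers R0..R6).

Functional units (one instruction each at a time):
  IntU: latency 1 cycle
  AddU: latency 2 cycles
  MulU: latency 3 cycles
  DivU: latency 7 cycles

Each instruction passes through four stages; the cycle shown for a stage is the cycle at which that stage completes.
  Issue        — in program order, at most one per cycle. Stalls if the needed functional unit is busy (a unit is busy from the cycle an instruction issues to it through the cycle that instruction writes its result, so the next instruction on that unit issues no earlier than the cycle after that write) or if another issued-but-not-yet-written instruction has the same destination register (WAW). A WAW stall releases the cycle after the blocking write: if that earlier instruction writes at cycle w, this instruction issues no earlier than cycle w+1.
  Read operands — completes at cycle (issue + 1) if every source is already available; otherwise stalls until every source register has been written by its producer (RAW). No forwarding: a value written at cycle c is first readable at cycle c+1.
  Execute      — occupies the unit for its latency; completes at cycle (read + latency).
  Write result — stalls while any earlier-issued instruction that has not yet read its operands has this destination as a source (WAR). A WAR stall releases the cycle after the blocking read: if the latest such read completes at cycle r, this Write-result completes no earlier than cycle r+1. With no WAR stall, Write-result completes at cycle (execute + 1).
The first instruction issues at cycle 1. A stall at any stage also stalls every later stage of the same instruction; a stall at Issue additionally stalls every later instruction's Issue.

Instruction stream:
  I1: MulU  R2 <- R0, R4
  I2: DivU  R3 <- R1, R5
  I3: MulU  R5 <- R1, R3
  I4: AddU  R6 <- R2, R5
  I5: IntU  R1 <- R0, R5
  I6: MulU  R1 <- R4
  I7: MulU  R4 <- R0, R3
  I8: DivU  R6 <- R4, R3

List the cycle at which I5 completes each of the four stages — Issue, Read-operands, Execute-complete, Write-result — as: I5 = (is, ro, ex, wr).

I5 = (9, 17, 18, 19)

[I1] 1/2/5/6
[I2] 2/3/10/11
[I3] 7/12/15/16  (struct: MulU busy until I1 writes@6; RAW R3: wait I2 write@11)
[I4] 8/17/19/20  (RAW R5: wait I3 write@16)
[I5] 9/17/18/19  (RAW R5: wait I3 write@16)
[I6] 20/21/24/25  (WAW R1: wait I5 write@19)
[I7] 26/27/30/31  (struct: MulU busy until I6 writes@25)
[I8] 27/32/39/40  (RAW R4: wait I7 write@31)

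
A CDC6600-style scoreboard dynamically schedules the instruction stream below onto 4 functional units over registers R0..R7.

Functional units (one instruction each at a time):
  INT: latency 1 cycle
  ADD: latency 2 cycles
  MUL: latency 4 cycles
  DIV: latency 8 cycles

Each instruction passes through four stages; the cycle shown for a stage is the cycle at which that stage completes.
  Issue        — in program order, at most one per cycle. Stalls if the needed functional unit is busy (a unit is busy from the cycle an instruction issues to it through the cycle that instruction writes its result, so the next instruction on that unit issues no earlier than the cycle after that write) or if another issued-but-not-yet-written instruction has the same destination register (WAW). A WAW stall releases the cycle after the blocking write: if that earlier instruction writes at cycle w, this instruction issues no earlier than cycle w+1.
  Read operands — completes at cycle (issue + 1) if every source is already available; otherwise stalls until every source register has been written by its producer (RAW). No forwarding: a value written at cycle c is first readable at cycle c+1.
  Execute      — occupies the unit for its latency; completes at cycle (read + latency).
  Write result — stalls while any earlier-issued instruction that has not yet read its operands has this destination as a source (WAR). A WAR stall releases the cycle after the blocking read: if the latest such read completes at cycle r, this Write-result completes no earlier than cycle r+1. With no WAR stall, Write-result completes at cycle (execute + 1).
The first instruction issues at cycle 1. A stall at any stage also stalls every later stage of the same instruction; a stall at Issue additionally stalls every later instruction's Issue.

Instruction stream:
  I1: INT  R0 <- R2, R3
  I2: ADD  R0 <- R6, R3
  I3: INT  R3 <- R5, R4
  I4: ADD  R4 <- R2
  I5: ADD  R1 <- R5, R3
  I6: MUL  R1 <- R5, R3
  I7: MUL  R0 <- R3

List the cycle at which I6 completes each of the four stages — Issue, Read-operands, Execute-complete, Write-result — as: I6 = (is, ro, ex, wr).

I6 = (20, 21, 25, 26)

cycle 1: I1 dispatched to INT
cycle 2: I1 operands ready
cycle 3: I1 complete
cycle 4: R0←I1
cycle 5: I2 dispatched to ADD
cycle 6: I2 operands ready | I3 dispatched to INT
cycle 7: I3 operands ready
cycle 8: I2 complete | I3 complete
cycle 9: R0←I2 | R3←I3
cycle 10: I4 dispatched to ADD
cycle 11: I4 operands ready
cycle 13: I4 complete
cycle 14: R4←I4
cycle 15: I5 dispatched to ADD
cycle 16: I5 operands ready
cycle 18: I5 complete
cycle 19: R1←I5
cycle 20: I6 dispatched to MUL
cycle 21: I6 operands ready
cycle 25: I6 complete
cycle 26: R1←I6
cycle 27: I7 dispatched to MUL
cycle 28: I7 operands ready
cycle 32: I7 complete
cycle 33: R0←I7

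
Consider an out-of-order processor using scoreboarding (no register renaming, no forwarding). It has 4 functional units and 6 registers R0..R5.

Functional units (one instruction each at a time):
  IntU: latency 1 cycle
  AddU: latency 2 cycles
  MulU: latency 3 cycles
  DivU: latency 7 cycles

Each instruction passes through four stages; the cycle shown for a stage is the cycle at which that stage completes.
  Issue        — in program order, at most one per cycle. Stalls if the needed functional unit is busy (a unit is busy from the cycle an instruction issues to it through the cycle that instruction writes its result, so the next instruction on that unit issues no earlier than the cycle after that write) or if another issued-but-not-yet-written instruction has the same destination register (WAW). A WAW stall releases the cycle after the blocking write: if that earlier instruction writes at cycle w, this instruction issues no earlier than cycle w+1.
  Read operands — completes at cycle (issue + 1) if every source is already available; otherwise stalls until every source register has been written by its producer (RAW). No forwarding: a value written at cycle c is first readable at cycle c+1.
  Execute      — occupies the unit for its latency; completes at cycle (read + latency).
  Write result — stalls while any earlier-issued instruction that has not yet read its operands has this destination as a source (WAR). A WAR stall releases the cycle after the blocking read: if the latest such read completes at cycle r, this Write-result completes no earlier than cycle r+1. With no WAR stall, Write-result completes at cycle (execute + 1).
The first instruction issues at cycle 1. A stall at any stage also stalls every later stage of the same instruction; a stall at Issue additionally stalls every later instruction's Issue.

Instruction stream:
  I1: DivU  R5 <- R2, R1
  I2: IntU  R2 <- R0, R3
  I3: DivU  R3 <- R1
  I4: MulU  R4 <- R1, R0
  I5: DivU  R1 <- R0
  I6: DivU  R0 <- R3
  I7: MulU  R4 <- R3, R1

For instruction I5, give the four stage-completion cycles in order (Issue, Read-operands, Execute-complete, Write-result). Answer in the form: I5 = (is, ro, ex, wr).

I5 = (21, 22, 29, 30)

I1  is:1  ro:2  ex:9  wr:10
I2  is:2  ro:3  ex:4  wr:5
I3  is:11  ro:12  ex:19  wr:20  — struct: DivU busy until I1 writes@10
I4  is:12  ro:13  ex:16  wr:17
I5  is:21  ro:22  ex:29  wr:30  — struct: DivU busy until I3 writes@20
I6  is:31  ro:32  ex:39  wr:40  — struct: DivU busy until I5 writes@30
I7  is:32  ro:33  ex:36  wr:37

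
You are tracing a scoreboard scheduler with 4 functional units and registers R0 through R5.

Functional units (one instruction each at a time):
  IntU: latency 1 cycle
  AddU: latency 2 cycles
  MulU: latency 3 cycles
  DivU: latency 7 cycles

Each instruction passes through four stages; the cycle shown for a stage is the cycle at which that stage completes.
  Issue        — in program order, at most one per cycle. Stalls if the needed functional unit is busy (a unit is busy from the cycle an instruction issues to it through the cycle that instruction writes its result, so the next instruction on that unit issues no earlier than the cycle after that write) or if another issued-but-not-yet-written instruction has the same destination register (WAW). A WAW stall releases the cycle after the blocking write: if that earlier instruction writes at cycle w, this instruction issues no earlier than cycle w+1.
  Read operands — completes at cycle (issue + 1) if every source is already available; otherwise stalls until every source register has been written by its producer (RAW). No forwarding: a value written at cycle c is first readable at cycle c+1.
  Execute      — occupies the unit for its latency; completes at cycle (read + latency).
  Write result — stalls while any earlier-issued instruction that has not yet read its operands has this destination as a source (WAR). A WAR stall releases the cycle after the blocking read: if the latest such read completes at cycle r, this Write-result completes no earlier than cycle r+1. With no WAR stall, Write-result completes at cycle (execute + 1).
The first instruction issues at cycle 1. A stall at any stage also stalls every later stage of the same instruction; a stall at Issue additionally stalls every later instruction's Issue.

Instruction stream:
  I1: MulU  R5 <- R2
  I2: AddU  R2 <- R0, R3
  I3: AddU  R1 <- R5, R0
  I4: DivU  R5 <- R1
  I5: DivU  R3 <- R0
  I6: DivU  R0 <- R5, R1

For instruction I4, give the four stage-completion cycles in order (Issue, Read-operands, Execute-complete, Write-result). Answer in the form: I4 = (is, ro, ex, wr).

I4 = (8, 12, 19, 20)

I1 -> (1, 2, 5, 6)
I2 -> (2, 3, 5, 6)
I3 -> (7, 8, 10, 11)  // struct: AddU busy until I2 writes@6
I4 -> (8, 12, 19, 20)  // RAW R1: wait I3 write@11
I5 -> (21, 22, 29, 30)  // struct: DivU busy until I4 writes@20
I6 -> (31, 32, 39, 40)  // struct: DivU busy until I5 writes@30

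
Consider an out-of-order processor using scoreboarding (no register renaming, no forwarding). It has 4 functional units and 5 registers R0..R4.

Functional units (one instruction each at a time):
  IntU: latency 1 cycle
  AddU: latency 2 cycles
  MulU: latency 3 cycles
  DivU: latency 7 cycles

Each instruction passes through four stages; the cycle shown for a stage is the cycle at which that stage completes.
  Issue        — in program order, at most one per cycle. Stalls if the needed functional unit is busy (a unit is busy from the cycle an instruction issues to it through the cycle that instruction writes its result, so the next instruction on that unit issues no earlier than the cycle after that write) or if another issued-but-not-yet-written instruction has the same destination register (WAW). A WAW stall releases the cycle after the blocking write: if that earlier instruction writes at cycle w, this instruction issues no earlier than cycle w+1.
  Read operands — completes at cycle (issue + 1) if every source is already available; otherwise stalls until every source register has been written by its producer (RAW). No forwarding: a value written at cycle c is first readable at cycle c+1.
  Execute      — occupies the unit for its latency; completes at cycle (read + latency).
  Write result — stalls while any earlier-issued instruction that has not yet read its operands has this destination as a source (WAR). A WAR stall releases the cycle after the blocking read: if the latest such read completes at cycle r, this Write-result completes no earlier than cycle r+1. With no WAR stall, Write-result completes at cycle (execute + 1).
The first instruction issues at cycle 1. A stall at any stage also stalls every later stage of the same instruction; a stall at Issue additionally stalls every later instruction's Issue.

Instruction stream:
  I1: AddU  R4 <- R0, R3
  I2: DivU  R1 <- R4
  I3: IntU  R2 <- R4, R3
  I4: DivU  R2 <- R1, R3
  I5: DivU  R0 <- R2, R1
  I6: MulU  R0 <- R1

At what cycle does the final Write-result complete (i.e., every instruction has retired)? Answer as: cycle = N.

cycle = 40

I1  is:1  ro:2  ex:4  wr:5
I2  is:2  ro:6  ex:13  wr:14  — RAW R4: wait I1 write@5
I3  is:3  ro:6  ex:7  wr:8  — RAW R4: wait I1 write@5
I4  is:15  ro:16  ex:23  wr:24  — struct: DivU busy until I2 writes@14
I5  is:25  ro:26  ex:33  wr:34  — struct: DivU busy until I4 writes@24
I6  is:35  ro:36  ex:39  wr:40  — WAW R0: wait I5 write@34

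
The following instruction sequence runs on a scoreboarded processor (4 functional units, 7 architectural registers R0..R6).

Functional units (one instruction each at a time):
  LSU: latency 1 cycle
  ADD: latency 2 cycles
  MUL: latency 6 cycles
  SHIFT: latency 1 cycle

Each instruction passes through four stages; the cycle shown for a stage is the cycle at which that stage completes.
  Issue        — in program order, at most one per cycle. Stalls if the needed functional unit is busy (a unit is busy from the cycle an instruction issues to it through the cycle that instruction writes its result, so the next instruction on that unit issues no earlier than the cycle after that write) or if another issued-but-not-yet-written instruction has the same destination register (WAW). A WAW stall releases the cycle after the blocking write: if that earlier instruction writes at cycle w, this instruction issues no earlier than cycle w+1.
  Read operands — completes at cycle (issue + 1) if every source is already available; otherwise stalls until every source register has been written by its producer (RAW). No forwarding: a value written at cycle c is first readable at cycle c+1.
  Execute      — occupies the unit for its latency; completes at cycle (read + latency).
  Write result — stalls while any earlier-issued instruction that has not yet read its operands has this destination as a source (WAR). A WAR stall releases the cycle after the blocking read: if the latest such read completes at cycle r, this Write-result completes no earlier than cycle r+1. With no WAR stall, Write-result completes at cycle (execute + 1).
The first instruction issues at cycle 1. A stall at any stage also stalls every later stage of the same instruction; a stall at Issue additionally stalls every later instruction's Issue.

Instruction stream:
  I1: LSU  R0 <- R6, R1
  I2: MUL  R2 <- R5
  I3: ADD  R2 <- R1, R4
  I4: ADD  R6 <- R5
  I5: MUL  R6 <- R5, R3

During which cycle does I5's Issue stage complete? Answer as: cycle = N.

I1  is:1  ro:2  ex:3  wr:4
I2  is:2  ro:3  ex:9  wr:10
I3  is:11  ro:12  ex:14  wr:15  — WAW R2: wait I2 write@10
I4  is:16  ro:17  ex:19  wr:20  — struct: ADD busy until I3 writes@15
I5  is:21  ro:22  ex:28  wr:29  — WAW R6: wait I4 write@20

cycle = 21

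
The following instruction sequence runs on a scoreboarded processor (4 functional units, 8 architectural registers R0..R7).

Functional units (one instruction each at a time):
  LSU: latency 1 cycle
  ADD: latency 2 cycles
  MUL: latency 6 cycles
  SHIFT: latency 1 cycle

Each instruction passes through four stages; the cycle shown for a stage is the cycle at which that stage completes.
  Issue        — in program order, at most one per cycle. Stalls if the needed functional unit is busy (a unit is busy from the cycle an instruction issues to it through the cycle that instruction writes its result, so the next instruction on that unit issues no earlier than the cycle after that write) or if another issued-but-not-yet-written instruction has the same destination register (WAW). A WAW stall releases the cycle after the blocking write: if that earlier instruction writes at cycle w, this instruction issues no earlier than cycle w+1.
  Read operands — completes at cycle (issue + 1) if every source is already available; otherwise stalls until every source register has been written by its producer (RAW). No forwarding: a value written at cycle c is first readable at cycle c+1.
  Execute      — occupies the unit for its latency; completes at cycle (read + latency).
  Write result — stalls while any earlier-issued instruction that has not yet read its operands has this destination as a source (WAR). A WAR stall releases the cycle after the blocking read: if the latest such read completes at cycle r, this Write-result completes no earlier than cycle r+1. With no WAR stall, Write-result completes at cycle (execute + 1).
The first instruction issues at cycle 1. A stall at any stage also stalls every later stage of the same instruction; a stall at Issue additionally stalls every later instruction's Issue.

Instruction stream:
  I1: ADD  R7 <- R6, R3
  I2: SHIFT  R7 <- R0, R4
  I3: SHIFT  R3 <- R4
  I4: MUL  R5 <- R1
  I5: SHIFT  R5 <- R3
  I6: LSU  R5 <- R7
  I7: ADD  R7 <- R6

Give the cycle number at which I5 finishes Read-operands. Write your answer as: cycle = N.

cycle = 21

[1] I1→ADD
[2] I1 RO
[4] I1 EX
[5] I1 WR R7
[6] I2→SHIFT
[7] I2 RO
[8] I2 EX
[9] I2 WR R7
[10] I3→SHIFT
[11] I3 RO; I4→MUL
[12] I3 EX; I4 RO
[13] I3 WR R3
[18] I4 EX
[19] I4 WR R5
[20] I5→SHIFT
[21] I5 RO
[22] I5 EX
[23] I5 WR R5
[24] I6→LSU
[25] I6 RO; I7→ADD
[26] I6 EX; I7 RO
[27] I6 WR R5
[28] I7 EX
[29] I7 WR R7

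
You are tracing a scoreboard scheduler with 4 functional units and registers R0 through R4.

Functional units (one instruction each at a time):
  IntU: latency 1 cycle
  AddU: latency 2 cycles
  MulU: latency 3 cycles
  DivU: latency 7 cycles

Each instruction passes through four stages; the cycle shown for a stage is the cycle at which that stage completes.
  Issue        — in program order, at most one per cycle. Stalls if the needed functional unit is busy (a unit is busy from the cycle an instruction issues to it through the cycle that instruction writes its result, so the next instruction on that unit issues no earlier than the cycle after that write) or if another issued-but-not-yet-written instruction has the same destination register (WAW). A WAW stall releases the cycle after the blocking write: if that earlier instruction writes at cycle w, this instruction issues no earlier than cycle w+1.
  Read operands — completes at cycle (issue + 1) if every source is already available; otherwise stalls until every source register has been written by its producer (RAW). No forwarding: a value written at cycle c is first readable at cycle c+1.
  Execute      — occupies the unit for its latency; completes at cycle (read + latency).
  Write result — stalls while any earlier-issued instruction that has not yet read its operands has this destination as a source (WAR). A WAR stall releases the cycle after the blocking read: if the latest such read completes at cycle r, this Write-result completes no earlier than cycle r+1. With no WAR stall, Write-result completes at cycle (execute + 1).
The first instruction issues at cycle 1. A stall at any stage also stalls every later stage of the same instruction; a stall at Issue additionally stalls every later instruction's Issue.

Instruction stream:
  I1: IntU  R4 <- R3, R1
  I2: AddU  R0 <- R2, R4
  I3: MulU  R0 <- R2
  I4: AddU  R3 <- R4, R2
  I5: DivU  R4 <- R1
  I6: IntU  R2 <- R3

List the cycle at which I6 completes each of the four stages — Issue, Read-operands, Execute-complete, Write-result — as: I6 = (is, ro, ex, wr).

I6 = (12, 15, 16, 17)

I1 -> (1, 2, 3, 4)
I2 -> (2, 5, 7, 8)  // RAW R4: wait I1 write@4
I3 -> (9, 10, 13, 14)  // WAW R0: wait I2 write@8
I4 -> (10, 11, 13, 14)
I5 -> (11, 12, 19, 20)
I6 -> (12, 15, 16, 17)  // RAW R3: wait I4 write@14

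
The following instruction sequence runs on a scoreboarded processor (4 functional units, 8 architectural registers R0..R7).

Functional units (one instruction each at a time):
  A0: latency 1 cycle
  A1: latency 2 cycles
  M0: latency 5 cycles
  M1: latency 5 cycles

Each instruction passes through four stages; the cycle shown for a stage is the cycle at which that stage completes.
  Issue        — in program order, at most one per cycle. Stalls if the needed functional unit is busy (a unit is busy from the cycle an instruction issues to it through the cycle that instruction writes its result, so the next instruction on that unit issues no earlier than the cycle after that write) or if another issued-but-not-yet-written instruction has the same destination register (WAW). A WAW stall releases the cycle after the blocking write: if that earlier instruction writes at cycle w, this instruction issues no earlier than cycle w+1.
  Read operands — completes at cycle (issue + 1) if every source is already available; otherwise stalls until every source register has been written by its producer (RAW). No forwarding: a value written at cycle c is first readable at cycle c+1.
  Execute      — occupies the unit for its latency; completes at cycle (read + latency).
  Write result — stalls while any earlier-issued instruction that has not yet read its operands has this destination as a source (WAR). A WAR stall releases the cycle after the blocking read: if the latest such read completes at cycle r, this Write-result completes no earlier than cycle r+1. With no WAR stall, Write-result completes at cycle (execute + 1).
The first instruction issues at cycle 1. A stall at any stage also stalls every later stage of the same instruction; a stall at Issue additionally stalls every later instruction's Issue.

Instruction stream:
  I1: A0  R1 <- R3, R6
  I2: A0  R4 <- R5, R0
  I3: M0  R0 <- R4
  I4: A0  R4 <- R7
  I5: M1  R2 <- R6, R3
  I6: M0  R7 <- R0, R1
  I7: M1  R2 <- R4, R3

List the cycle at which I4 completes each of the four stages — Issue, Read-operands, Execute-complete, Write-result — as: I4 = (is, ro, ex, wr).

t=1  I1 issues→A0
t=2  I1 reads
t=3  I1 exec-done
t=4  I1 writes R1
t=5  I2 issues→A0
t=6  I2 reads | I3 issues→M0
t=7  I2 exec-done
t=8  I2 writes R4
t=9  I3 reads | I4 issues→A0
t=10  I4 reads | I5 issues→M1
t=11  I4 exec-done | I5 reads
t=12  I4 writes R4
t=14  I3 exec-done
t=15  I3 writes R0
t=16  I5 exec-done | I6 issues→M0
t=17  I5 writes R2 | I6 reads
t=18  I7 issues→M1
t=19  I7 reads
t=22  I6 exec-done
t=23  I6 writes R7
t=24  I7 exec-done
t=25  I7 writes R2

I4 = (9, 10, 11, 12)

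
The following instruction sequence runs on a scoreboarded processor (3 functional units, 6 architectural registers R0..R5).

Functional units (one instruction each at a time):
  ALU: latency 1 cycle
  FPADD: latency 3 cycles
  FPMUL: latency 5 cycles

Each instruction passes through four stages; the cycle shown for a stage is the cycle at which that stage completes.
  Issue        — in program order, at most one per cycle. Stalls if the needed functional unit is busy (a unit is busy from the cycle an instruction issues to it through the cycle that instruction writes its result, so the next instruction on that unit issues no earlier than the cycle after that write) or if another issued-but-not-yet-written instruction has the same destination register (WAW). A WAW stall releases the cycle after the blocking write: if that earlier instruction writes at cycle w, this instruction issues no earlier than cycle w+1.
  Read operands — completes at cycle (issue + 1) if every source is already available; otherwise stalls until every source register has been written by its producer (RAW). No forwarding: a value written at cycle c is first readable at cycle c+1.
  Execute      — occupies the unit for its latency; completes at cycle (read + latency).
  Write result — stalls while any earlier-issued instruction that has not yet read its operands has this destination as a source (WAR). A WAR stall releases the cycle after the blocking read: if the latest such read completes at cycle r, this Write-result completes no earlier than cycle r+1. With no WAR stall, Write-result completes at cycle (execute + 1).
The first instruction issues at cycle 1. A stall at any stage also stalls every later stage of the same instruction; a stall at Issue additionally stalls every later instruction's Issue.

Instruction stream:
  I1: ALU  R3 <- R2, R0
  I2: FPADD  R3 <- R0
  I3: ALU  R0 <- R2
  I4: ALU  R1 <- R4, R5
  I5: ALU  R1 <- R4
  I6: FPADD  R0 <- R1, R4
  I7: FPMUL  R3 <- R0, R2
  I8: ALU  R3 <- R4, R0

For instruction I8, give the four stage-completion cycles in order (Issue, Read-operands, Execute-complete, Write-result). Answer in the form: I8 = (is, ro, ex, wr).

I1 -> (1, 2, 3, 4)
I2 -> (5, 6, 9, 10)  // WAW R3: wait I1 write@4
I3 -> (6, 7, 8, 9)
I4 -> (10, 11, 12, 13)  // struct: ALU busy until I3 writes@9
I5 -> (14, 15, 16, 17)  // struct: ALU busy until I4 writes@13
I6 -> (15, 18, 21, 22)  // RAW R1: wait I5 write@17
I7 -> (16, 23, 28, 29)  // RAW R0: wait I6 write@22
I8 -> (30, 31, 32, 33)  // WAW R3: wait I7 write@29

I8 = (30, 31, 32, 33)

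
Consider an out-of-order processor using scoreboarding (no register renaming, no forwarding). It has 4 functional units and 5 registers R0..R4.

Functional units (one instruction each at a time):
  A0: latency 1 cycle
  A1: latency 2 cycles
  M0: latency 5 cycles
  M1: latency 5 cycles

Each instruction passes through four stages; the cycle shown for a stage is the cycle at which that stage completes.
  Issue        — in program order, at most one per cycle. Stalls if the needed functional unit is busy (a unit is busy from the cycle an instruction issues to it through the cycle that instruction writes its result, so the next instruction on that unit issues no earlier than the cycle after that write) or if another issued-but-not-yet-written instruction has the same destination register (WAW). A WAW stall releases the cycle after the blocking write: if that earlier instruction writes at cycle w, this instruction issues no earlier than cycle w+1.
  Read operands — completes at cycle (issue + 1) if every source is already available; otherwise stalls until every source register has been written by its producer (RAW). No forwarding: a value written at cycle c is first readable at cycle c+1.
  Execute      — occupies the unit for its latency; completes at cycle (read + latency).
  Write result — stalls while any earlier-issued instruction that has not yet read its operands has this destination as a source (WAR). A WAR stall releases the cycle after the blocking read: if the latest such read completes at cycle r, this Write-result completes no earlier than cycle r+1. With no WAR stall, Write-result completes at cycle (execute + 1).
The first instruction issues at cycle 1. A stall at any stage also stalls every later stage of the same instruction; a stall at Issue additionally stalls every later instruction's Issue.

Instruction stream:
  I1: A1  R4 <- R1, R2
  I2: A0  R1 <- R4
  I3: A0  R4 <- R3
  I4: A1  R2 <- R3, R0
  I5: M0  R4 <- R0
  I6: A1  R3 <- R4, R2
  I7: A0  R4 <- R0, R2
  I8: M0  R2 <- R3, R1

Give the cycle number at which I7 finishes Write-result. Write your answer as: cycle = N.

cycle = 24

I1  is:1  ro:2  ex:4  wr:5
I2  is:2  ro:6  ex:7  wr:8  — RAW R4: wait I1 write@5
I3  is:9  ro:10  ex:11  wr:12  — struct: A0 busy until I2 writes@8
I4  is:10  ro:11  ex:13  wr:14
I5  is:13  ro:14  ex:19  wr:20  — WAW R4: wait I3 write@12
I6  is:15  ro:21  ex:23  wr:24  — struct: A1 busy until I4 writes@14, RAW R4: wait I5 write@20
I7  is:21  ro:22  ex:23  wr:24  — WAW R4: wait I5 write@20
I8  is:22  ro:25  ex:30  wr:31  — RAW R3: wait I6 write@24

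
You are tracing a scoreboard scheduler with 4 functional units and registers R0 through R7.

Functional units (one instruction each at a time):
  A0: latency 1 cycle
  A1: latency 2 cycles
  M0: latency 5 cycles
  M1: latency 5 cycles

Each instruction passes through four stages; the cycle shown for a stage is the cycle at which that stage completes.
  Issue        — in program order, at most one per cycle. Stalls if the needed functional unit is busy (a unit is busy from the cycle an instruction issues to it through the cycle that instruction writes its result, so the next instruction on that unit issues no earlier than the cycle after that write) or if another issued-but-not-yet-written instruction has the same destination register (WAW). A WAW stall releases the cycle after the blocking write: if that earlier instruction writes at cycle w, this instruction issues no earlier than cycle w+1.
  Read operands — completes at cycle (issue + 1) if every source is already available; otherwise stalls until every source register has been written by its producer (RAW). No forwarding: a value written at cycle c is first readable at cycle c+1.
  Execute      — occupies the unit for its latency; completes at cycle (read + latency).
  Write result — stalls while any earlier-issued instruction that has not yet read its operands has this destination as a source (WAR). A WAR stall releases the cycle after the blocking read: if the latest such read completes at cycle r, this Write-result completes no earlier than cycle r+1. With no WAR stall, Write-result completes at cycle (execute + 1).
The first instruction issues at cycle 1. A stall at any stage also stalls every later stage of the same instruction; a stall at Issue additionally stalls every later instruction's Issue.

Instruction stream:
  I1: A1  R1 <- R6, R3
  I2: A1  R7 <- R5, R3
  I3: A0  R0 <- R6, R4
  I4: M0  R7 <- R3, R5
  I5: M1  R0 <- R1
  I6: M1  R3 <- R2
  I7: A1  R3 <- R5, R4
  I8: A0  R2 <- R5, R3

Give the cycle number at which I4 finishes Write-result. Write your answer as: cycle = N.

cycle = 18

I1  is:1  ro:2  ex:4  wr:5
I2  is:6  ro:7  ex:9  wr:10  — struct: A1 busy until I1 writes@5
I3  is:7  ro:8  ex:9  wr:10
I4  is:11  ro:12  ex:17  wr:18  — WAW R7: wait I2 write@10
I5  is:12  ro:13  ex:18  wr:19
I6  is:20  ro:21  ex:26  wr:27  — struct: M1 busy until I5 writes@19
I7  is:28  ro:29  ex:31  wr:32  — WAW R3: wait I6 write@27
I8  is:29  ro:33  ex:34  wr:35  — RAW R3: wait I7 write@32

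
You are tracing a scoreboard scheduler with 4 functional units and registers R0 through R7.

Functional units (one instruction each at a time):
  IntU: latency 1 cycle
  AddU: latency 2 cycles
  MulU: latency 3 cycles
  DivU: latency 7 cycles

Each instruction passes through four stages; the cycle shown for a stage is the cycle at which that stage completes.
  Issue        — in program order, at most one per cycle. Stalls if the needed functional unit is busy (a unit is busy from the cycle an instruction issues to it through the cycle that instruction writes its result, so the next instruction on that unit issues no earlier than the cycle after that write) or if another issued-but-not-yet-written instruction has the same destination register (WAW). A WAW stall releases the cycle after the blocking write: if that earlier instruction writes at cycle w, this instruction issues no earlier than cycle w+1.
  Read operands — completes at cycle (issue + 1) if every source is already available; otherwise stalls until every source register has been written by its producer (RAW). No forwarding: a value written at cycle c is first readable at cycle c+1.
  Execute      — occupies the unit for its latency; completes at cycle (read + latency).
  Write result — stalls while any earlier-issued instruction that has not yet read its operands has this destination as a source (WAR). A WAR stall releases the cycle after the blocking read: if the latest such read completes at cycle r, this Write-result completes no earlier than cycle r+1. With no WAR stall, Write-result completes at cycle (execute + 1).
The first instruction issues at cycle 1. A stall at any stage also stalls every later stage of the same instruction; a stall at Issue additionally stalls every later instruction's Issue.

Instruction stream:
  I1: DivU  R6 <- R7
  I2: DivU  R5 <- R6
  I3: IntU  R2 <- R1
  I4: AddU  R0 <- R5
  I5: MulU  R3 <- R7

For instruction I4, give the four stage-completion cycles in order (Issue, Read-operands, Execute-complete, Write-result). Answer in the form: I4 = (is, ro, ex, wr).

I4 = (13, 21, 23, 24)

t=1  I1→DivU
t=2  I1 RO
t=9  I1 EX
t=10  I1 WR R6
t=11  I2→DivU
t=12  I2 RO, I3→IntU
t=13  I3 RO, I4→AddU
t=14  I3 EX, I5→MulU
t=15  I3 WR R2, I5 RO
t=18  I5 EX
t=19  I2 EX, I5 WR R3
t=20  I2 WR R5
t=21  I4 RO
t=23  I4 EX
t=24  I4 WR R0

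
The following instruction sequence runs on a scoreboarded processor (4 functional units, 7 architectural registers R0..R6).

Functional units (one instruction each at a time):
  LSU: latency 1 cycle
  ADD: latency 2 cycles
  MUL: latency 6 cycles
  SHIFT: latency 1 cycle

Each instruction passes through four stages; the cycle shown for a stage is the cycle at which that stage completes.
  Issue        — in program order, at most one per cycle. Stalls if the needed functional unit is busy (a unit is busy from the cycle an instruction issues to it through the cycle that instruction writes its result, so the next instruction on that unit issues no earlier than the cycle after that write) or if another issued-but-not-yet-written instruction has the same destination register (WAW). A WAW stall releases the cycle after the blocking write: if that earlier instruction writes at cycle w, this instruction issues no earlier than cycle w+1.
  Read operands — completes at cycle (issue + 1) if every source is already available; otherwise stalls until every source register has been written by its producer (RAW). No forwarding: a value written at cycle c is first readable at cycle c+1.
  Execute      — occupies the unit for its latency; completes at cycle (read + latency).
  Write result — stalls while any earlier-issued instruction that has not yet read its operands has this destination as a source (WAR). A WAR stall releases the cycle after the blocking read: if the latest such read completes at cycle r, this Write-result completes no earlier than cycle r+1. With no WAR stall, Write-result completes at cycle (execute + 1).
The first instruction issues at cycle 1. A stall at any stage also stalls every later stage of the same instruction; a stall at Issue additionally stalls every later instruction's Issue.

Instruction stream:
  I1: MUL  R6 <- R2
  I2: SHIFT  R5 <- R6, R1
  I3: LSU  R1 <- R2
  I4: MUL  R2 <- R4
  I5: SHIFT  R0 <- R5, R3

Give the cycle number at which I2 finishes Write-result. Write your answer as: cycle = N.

cycle = 12

I1 -> (1, 2, 8, 9)
I2 -> (2, 10, 11, 12)  // RAW R6: wait I1 write@9
I3 -> (3, 4, 5, 11)  // WAR R1: wait I2 read@10
I4 -> (10, 11, 17, 18)  // struct: MUL busy until I1 writes@9
I5 -> (13, 14, 15, 16)  // struct: SHIFT busy until I2 writes@12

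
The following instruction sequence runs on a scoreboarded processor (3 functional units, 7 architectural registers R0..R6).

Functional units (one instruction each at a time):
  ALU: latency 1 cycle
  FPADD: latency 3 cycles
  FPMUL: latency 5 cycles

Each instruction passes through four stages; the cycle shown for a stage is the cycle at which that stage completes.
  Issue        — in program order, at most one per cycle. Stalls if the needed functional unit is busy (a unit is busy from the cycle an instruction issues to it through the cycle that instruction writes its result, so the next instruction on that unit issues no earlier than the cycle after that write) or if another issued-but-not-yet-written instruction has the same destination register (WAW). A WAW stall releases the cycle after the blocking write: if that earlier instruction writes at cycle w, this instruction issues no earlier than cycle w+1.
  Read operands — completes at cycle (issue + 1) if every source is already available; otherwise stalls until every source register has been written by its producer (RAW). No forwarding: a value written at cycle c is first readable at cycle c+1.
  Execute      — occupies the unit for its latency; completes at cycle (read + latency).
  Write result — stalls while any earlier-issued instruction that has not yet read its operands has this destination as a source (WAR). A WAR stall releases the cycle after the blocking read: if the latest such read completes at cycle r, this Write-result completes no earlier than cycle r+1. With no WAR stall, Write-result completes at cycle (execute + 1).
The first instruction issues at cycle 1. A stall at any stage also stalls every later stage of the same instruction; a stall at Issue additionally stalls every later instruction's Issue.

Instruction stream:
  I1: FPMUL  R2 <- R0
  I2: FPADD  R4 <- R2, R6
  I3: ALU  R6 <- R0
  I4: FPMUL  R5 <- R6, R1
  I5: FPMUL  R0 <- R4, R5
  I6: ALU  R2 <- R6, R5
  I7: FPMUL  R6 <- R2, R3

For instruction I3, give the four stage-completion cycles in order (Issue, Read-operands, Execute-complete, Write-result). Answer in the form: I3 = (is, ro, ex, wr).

[1] issue I1 (FPMUL)
[2] I1 read-ops, issue I2 (FPADD)
[3] issue I3 (ALU)
[4] I3 read-ops
[5] I3 finished on ALU
[7] I1 finished on FPMUL
[8] I1→R2
[9] I2 read-ops, issue I4 (FPMUL)
[10] I3→R6
[11] I4 read-ops
[12] I2 finished on FPADD
[13] I2→R4
[16] I4 finished on FPMUL
[17] I4→R5
[18] issue I5 (FPMUL)
[19] I5 read-ops, issue I6 (ALU)
[20] I6 read-ops
[21] I6 finished on ALU
[22] I6→R2
[24] I5 finished on FPMUL
[25] I5→R0
[26] issue I7 (FPMUL)
[27] I7 read-ops
[32] I7 finished on FPMUL
[33] I7→R6

I3 = (3, 4, 5, 10)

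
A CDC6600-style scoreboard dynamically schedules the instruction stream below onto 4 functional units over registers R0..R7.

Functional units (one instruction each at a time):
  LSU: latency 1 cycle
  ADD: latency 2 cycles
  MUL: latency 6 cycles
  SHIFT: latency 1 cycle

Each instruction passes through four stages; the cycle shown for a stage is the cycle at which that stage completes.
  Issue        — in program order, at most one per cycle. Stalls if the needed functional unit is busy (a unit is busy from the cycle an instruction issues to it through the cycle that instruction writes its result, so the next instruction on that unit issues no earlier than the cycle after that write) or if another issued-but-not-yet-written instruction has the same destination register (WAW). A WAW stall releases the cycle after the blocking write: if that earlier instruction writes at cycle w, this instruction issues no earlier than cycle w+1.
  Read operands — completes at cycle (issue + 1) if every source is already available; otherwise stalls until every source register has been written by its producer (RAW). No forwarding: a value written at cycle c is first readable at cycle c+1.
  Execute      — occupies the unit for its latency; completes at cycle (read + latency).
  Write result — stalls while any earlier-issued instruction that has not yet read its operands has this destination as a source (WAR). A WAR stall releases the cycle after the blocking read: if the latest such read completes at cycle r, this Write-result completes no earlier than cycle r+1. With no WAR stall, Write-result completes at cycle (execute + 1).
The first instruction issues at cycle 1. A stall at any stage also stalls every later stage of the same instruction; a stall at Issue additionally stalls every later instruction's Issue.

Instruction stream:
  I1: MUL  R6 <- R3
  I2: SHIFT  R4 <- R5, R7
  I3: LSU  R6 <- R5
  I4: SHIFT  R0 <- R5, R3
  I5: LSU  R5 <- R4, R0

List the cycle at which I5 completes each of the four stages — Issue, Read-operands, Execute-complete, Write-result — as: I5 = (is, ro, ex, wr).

I5 = (14, 15, 16, 17)

I1 -> (1, 2, 8, 9)
I2 -> (2, 3, 4, 5)
I3 -> (10, 11, 12, 13)  // WAW R6: wait I1 write@9
I4 -> (11, 12, 13, 14)
I5 -> (14, 15, 16, 17)  // struct: LSU busy until I3 writes@13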